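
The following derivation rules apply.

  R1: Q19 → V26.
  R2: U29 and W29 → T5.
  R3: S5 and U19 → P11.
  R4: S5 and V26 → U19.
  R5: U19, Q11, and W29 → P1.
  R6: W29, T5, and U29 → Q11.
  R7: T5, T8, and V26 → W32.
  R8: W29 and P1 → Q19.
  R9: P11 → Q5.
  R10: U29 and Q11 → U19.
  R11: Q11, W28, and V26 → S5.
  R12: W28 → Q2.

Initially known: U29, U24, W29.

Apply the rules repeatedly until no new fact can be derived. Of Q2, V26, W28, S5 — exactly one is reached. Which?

From U29 and W29, R2 gives T5.
W29, T5, and U29 hold, so Q11 follows (R6).
From U29 and Q11, R10 gives U19.
U19, Q11, and W29 hold, so P1 follows (R5).
From W29 and P1, R8 gives Q19.
From Q19, R1 gives V26.
Q2 would need W28 (R12), but W28 is never established. No rule produces W28, and it is not given. S5 would need Q11, W28, and V26 (R11), but W28 is never established.

V26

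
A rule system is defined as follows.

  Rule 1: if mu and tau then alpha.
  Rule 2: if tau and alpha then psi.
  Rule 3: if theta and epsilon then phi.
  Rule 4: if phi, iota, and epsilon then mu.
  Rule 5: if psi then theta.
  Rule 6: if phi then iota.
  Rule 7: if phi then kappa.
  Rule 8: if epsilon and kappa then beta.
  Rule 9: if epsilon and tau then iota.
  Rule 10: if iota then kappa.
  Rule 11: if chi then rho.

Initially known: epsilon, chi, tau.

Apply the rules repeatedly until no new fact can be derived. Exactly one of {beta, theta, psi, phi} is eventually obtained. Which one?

From epsilon and tau, Rule 9 gives iota.
iota holds, so kappa follows (Rule 10).
epsilon and kappa hold, so beta follows (Rule 8).
theta would need psi (Rule 5), but psi is never established. phi would need theta and epsilon (Rule 3), but theta is never established. psi would need tau and alpha (Rule 2), but alpha is never established.

beta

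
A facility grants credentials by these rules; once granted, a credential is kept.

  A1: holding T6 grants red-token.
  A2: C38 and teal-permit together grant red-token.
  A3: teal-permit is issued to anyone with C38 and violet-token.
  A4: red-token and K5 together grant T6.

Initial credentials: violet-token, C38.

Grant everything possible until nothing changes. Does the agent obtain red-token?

Holding C38 and violet-token grants teal-permit (A3).
Holding C38 and teal-permit grants red-token (A2).

Yes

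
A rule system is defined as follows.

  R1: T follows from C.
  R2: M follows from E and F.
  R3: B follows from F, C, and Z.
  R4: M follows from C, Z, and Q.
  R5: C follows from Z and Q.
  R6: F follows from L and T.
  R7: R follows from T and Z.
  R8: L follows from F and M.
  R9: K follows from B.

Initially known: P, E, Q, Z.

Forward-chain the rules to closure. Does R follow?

Yes

Z and Q hold, so C follows (R5).
From C, R1 gives T.
T and Z hold, so R follows (R7).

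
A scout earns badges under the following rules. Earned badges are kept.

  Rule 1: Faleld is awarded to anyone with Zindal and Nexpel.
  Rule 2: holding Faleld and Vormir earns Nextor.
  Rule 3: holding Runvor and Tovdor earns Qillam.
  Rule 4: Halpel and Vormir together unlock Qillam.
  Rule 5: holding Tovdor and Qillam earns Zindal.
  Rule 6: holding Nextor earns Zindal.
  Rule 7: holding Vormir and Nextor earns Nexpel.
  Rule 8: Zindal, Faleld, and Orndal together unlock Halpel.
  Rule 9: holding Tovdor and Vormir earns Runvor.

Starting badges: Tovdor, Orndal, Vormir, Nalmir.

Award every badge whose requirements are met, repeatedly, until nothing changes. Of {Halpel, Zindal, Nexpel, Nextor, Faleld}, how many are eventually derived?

1

With Tovdor and Vormir, Runvor is earned (Rule 9).
With Runvor and Tovdor, Qillam is earned (Rule 3).
With Tovdor and Qillam, Zindal is earned (Rule 5).
Halpel would need Zindal, Faleld, and Orndal (Rule 8), but Faleld is never earned.
Zindal: reached.
Nexpel would need Vormir and Nextor (Rule 7), but Nextor is never earned.
Nextor would need Faleld and Vormir (Rule 2), but Faleld is never earned.
Faleld would need Zindal and Nexpel (Rule 1), but Nexpel is never earned.
Reached: Zindal — 1 of the 5.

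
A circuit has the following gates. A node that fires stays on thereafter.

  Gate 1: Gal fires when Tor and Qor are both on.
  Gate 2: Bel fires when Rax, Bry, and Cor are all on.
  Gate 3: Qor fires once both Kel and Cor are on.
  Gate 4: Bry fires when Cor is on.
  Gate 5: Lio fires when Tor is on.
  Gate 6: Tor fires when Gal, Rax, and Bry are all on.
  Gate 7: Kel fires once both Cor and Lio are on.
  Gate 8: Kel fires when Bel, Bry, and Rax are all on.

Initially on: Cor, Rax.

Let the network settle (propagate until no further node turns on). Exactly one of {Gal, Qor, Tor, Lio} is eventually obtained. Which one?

Qor

Gate 4: Cor on → Bry on.
Gate 2: Rax, Bry, and Cor on → Bel on.
Gate 8: Bel, Bry, and Rax on → Kel on.
Kel and Cor are on, so Qor fires (Gate 3).
Tor would need Gal, Rax, and Bry (Gate 6), but Gal never turns on. Gal would need Tor and Qor (Gate 1), but Tor never turns on. Lio would need Tor (Gate 5), but Tor never turns on.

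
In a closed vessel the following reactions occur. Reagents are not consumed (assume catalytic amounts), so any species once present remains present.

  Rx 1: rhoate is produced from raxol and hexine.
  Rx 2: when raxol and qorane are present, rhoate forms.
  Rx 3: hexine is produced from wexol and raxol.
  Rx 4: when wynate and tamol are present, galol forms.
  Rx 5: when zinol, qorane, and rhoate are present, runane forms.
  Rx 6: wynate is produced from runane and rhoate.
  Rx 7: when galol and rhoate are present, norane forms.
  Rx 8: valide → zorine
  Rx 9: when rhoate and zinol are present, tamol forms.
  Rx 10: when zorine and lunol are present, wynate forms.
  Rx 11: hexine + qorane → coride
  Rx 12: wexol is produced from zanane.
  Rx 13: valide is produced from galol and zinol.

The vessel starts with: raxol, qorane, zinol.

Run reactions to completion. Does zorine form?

Yes

raxol and qorane present → rhoate forms (Rx 2).
zinol, qorane, and rhoate present → runane forms (Rx 5).
rhoate and zinol present → tamol forms (Rx 9).
runane and rhoate present → wynate forms (Rx 6).
wynate and tamol present → galol forms (Rx 4).
galol and zinol present → valide forms (Rx 13).
valide present → zorine forms (Rx 8).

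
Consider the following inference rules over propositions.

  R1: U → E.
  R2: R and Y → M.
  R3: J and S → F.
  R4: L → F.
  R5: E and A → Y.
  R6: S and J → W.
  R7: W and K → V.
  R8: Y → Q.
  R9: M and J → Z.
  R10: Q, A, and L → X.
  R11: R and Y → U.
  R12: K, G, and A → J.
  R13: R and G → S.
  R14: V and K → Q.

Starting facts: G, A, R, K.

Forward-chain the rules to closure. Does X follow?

No

X would need Q, A, and L (R10), but L is never established.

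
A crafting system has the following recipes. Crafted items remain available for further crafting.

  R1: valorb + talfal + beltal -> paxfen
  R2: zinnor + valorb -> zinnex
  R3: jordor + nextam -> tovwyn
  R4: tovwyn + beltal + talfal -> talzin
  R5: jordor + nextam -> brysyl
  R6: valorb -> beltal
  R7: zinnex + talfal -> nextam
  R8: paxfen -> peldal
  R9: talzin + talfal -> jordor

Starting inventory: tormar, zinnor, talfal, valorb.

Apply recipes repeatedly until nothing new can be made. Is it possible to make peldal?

Yes

Using R6, valorb makes beltal.
Using R1, valorb, talfal, and beltal make paxfen.
Using R8, paxfen makes peldal.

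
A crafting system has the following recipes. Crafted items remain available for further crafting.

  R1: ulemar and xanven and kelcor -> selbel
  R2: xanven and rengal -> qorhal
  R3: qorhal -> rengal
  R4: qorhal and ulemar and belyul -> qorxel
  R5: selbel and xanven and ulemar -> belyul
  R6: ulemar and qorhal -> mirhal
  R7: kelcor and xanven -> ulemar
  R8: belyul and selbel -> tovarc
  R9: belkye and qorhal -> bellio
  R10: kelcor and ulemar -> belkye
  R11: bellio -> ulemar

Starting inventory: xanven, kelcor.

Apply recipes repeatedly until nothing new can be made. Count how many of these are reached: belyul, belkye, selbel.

Using R7, kelcor and xanven make ulemar.
kelcor and ulemar -> belkye (R10).
ulemar and xanven and kelcor -> selbel (R1).
Using R5, selbel, xanven, and ulemar make belyul.
belyul: reached.
belkye: reached.
selbel: reached.
All 3 are reached.

3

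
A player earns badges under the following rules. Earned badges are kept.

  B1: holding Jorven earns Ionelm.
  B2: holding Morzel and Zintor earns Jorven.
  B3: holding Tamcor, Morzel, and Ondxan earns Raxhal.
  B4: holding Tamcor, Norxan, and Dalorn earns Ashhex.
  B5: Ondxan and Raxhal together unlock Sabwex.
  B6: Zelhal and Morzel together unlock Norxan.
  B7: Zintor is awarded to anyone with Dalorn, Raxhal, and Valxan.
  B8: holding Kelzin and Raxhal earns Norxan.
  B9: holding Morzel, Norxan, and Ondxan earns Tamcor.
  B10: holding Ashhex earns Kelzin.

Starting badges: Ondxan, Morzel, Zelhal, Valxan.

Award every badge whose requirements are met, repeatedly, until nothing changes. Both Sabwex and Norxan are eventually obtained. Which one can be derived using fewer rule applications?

Norxan: With Zelhal and Morzel, Norxan is earned (B6). [1 rule application]
Sabwex: With Zelhal and Morzel, Norxan is earned (B6). With Morzel, Norxan, and Ondxan, Tamcor is earned (B9). With Tamcor, Morzel, and Ondxan, Raxhal is earned (B3). With Ondxan and Raxhal, Sabwex is earned (B5). [4 rule applications]
Norxan needs fewer.

Norxan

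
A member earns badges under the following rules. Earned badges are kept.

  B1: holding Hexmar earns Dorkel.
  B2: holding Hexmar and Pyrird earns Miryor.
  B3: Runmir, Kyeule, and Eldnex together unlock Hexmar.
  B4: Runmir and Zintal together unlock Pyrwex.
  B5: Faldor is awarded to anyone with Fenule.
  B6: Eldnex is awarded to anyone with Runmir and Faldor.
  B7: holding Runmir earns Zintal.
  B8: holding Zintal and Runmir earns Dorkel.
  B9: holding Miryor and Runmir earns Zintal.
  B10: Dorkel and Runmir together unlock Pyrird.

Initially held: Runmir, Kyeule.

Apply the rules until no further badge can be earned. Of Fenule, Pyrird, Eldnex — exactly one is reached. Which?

Pyrird

With Runmir, Zintal is earned (B7).
With Zintal and Runmir, Dorkel is earned (B8).
With Dorkel and Runmir, Pyrird is earned (B10).
No rule produces Fenule, and it is not given. Eldnex would need Runmir and Faldor (B6), but Faldor is never earned.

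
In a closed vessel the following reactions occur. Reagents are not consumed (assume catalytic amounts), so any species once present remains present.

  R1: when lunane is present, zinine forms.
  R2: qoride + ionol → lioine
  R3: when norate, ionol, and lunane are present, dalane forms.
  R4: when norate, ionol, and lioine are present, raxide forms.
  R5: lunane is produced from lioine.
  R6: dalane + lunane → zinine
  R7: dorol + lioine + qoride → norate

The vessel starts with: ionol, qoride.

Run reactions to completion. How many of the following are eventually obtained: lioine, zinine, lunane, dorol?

qoride and ionol present → lioine forms (R2).
lioine present → lunane forms (R5).
lunane present → zinine forms (R1).
lioine: reached.
zinine: reached.
lunane: reached.
No rule produces dorol, and it is not given.
Reached: lioine, zinine, and lunane — 3 of the 4.

3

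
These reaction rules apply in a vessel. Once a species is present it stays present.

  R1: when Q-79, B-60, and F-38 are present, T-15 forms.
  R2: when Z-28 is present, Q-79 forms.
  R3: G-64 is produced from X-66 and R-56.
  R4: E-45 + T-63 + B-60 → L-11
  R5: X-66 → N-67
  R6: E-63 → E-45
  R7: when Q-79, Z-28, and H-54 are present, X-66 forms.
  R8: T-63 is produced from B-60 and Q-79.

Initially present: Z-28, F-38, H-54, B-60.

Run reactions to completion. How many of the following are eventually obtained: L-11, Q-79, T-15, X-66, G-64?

Z-28 present → Q-79 forms (R2).
Q-79, B-60, and F-38 present → T-15 forms (R1).
Q-79, Z-28, and H-54 present → X-66 forms (R7).
L-11 would need E-45, T-63, and B-60 (R4), but E-45 never forms.
Q-79: reached.
T-15: reached.
X-66: reached.
G-64 would need X-66 and R-56 (R3), but R-56 never forms.
Reached: Q-79, T-15, and X-66 — 3 of the 5.

3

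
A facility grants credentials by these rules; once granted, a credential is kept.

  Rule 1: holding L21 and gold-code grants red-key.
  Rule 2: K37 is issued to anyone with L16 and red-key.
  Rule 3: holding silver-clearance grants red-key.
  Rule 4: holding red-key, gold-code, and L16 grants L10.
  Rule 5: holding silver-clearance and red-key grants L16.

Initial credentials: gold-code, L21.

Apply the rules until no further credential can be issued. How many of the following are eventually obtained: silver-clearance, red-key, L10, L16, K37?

Holding L21 and gold-code grants red-key (Rule 1).
No rule produces silver-clearance, and it is not given.
red-key: reached.
L10 would need red-key, gold-code, and L16 (Rule 4), but L16 is never granted.
L16 would need silver-clearance and red-key (Rule 5), but silver-clearance is never granted.
K37 would need L16 and red-key (Rule 2), but L16 is never granted.
Reached: red-key — 1 of the 5.

1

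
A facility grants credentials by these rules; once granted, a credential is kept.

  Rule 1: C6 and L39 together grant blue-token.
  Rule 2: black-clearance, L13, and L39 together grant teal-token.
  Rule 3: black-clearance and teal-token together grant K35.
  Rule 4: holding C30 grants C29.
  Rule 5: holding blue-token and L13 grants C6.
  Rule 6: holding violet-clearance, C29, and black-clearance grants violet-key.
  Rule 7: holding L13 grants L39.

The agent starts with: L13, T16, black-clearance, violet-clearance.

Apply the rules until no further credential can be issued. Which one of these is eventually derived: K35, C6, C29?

K35

Holding L13 grants L39 (Rule 7).
Holding black-clearance, L13, and L39 grants teal-token (Rule 2).
Holding black-clearance and teal-token grants K35 (Rule 3).
C29 would need C30 (Rule 4), but C30 is never granted. C6 would need blue-token and L13 (Rule 5), but blue-token is never granted.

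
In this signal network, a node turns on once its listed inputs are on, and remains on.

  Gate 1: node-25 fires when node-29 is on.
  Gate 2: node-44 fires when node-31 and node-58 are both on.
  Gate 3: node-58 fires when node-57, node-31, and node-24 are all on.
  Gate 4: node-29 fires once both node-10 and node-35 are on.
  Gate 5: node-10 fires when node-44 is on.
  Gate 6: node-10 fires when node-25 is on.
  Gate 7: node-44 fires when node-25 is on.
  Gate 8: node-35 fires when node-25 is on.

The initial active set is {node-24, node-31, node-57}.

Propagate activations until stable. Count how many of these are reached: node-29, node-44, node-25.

1

Gate 3: node-57, node-31, and node-24 on → node-58 on.
Gate 2: node-31 and node-58 on → node-44 on.
node-29 would need node-10 and node-35 (Gate 4), but node-35 never turns on.
node-44: reached.
node-25 would need node-29 (Gate 1), but node-29 never turns on.
Reached: node-44 — 1 of the 3.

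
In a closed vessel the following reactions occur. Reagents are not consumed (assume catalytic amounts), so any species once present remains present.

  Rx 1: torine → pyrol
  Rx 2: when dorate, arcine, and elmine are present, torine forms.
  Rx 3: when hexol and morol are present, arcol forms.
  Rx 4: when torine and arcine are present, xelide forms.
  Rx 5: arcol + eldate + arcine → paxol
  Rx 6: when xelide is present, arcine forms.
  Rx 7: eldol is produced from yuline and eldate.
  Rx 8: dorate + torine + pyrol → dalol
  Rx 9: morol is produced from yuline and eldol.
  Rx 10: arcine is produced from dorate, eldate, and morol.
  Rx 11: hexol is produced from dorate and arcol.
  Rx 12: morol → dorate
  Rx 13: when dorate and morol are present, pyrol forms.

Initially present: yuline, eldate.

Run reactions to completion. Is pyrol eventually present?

yuline and eldate present → eldol forms (Rx 7).
yuline and eldol present → morol forms (Rx 9).
morol present → dorate forms (Rx 12).
dorate and morol present → pyrol forms (Rx 13).

Yes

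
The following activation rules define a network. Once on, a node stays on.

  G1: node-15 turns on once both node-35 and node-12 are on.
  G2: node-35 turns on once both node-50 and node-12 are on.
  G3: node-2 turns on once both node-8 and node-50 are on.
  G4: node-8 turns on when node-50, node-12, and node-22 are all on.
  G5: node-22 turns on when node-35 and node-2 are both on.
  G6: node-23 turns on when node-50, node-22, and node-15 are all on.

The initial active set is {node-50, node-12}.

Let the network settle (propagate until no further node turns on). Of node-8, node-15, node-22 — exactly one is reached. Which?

G2: node-50 and node-12 on → node-35 on.
node-35 and node-12 are on, so node-15 turns on (G1).
node-22 would need node-35 and node-2 (G5), but node-2 never turns on. node-8 would need node-50, node-12, and node-22 (G4), but node-22 never turns on.

node-15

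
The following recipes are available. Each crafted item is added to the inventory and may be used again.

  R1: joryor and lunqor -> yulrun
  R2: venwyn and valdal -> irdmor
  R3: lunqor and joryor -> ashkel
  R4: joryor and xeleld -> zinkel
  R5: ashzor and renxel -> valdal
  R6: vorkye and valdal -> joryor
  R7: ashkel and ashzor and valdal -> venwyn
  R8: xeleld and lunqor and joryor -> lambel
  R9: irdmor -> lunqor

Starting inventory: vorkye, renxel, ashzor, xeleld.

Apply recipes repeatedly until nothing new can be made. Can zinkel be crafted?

Yes

ashzor and renxel -> valdal (R5).
vorkye and valdal -> joryor (R6).
Using R4, joryor and xeleld make zinkel.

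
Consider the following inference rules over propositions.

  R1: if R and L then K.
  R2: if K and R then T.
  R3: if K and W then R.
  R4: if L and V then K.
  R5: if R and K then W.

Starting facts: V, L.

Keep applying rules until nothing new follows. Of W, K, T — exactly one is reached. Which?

From L and V, R4 gives K.
W would need R and K (R5), but R is never established. T would need K and R (R2), but R is never established.

K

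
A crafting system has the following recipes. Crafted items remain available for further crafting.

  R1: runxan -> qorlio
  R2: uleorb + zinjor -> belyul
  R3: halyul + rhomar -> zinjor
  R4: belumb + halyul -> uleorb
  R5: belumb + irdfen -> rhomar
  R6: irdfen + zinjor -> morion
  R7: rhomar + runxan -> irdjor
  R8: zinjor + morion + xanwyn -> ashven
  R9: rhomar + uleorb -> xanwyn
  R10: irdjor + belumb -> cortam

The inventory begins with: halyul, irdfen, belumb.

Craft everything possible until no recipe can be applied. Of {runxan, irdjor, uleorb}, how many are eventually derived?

1

Using R4, belumb and halyul make uleorb.
No rule produces runxan, and it is not given.
irdjor would need rhomar and runxan (R7), but runxan is never obtained.
uleorb: reached.
Reached: uleorb — 1 of the 3.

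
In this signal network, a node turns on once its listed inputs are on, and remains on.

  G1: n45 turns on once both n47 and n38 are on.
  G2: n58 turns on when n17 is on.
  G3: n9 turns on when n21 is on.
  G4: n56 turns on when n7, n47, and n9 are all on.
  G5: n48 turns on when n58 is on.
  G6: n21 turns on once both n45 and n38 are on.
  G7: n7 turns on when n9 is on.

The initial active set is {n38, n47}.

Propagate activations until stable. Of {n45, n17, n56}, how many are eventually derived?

2

G1: n47 and n38 on → n45 on.
n45 and n38 are on, so n21 turns on (G6).
G3: n21 on → n9 on.
G7: n9 on → n7 on.
G4: n7, n47, and n9 on → n56 on.
n45: reached.
No rule produces n17, and it is not given.
n56: reached.
Reached: n45 and n56 — 2 of the 3.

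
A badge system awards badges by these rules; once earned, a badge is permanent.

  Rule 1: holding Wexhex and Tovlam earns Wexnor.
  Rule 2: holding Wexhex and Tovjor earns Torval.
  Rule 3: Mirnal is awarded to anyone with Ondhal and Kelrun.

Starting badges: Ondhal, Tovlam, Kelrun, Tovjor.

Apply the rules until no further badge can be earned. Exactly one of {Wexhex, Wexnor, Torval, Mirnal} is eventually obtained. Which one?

With Ondhal and Kelrun, Mirnal is earned (Rule 3).
No rule produces Wexhex, and it is not given. Wexnor would need Wexhex and Tovlam (Rule 1), but Wexhex is never earned. Torval would need Wexhex and Tovjor (Rule 2), but Wexhex is never earned.

Mirnal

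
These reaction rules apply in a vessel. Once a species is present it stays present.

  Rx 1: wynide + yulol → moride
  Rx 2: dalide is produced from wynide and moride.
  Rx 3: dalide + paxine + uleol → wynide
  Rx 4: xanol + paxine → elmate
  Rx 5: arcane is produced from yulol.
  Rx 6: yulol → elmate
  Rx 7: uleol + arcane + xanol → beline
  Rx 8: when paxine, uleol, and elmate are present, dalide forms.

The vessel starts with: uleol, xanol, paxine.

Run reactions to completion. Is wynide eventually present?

xanol and paxine present → elmate forms (Rx 4).
paxine, uleol, and elmate present → dalide forms (Rx 8).
dalide, paxine, and uleol present → wynide forms (Rx 3).

Yes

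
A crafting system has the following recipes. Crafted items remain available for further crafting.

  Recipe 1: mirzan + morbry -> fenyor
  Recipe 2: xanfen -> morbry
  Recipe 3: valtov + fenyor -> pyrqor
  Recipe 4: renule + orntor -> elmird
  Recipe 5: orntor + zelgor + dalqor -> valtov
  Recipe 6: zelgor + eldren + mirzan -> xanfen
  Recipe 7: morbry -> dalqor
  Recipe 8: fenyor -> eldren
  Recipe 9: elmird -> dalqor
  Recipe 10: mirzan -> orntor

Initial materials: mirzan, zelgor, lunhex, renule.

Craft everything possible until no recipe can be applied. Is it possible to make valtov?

Using Recipe 10, mirzan makes orntor.
Using Recipe 4, renule and orntor make elmird.
Using Recipe 9, elmird makes dalqor.
Using Recipe 5, orntor, zelgor, and dalqor make valtov.

Yes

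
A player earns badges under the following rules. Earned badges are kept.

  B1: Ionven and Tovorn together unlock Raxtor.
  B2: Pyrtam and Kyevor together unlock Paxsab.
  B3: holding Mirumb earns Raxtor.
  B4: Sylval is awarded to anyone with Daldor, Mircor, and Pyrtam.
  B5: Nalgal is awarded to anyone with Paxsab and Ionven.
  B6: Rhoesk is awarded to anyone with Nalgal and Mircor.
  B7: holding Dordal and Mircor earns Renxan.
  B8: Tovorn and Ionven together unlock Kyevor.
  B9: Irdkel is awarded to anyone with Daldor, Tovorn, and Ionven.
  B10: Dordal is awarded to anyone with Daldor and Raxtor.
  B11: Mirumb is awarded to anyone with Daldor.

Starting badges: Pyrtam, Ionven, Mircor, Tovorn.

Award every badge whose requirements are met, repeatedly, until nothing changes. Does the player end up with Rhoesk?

Yes

With Tovorn and Ionven, Kyevor is earned (B8).
With Pyrtam and Kyevor, Paxsab is earned (B2).
With Paxsab and Ionven, Nalgal is earned (B5).
With Nalgal and Mircor, Rhoesk is earned (B6).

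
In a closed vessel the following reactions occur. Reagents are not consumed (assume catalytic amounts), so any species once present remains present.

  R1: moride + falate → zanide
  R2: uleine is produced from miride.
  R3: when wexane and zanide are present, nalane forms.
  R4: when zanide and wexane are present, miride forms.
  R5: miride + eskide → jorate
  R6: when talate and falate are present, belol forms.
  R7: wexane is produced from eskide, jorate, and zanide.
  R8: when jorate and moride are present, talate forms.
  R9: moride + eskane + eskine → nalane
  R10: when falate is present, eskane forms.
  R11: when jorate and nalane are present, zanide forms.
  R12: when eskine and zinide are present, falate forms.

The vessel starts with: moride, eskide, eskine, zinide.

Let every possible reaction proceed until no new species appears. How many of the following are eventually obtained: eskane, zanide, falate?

eskine and zinide present → falate forms (R12).
falate present → eskane forms (R10).
moride and falate present → zanide forms (R1).
eskane: reached.
zanide: reached.
falate: reached.
All 3 are reached.

3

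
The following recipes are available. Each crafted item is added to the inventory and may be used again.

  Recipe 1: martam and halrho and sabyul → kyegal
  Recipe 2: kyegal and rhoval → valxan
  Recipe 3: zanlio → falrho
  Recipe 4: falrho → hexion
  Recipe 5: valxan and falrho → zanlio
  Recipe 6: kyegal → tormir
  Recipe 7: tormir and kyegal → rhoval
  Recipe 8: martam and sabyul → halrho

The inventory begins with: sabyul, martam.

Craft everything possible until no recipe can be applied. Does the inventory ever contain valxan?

Yes

Using Recipe 8, martam and sabyul make halrho.
martam and halrho and sabyul → kyegal (Recipe 1).
Using Recipe 6, kyegal makes tormir.
tormir and kyegal → rhoval (Recipe 7).
Using Recipe 2, kyegal and rhoval make valxan.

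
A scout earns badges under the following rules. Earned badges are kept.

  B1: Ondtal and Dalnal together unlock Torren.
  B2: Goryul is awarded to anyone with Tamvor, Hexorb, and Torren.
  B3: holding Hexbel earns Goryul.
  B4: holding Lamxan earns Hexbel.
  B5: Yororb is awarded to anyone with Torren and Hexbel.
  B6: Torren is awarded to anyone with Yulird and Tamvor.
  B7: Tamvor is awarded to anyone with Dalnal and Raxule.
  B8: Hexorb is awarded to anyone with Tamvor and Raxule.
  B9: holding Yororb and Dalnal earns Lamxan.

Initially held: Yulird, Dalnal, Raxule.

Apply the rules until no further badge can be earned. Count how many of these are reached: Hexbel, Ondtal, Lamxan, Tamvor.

With Dalnal and Raxule, Tamvor is earned (B7).
Hexbel would need Lamxan (B4), but Lamxan is never earned.
No rule produces Ondtal, and it is not given.
Lamxan would need Yororb and Dalnal (B9), but Yororb is never earned.
Tamvor: reached.
Reached: Tamvor — 1 of the 4.

1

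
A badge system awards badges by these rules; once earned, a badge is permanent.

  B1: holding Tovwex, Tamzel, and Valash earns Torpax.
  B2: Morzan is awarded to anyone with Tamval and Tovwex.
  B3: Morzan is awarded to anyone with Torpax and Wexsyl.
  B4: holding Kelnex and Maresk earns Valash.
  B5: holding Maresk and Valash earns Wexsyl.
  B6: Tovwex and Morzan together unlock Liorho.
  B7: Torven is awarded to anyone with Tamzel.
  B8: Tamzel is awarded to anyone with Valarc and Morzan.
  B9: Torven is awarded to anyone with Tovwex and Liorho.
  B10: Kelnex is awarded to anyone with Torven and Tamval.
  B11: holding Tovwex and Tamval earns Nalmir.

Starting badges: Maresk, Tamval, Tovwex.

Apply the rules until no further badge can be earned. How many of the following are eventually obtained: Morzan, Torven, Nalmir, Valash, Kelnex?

With Tamval and Tovwex, Morzan is earned (B2).
With Tovwex and Tamval, Nalmir is earned (B11).
With Tovwex and Morzan, Liorho is earned (B6).
With Tovwex and Liorho, Torven is earned (B9).
With Torven and Tamval, Kelnex is earned (B10).
With Kelnex and Maresk, Valash is earned (B4).
Morzan: reached.
Torven: reached.
Nalmir: reached.
Valash: reached.
Kelnex: reached.
All 5 are reached.

5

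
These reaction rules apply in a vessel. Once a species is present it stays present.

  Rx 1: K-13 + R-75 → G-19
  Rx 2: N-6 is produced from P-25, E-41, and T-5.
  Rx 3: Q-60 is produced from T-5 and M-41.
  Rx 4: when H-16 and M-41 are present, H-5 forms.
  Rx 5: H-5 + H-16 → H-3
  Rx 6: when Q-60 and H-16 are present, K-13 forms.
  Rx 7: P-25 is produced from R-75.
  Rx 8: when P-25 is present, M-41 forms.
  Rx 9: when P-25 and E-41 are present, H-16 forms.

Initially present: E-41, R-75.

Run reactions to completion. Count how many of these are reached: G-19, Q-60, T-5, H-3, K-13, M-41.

R-75 present → P-25 forms (Rx 7).
P-25 present → M-41 forms (Rx 8).
P-25 and E-41 present → H-16 forms (Rx 9).
H-16 and M-41 present → H-5 forms (Rx 4).
H-5 and H-16 present → H-3 forms (Rx 5).
G-19 would need K-13 and R-75 (Rx 1), but K-13 never forms.
Q-60 would need T-5 and M-41 (Rx 3), but T-5 never forms.
No rule produces T-5, and it is not given.
H-3: reached.
K-13 would need Q-60 and H-16 (Rx 6), but Q-60 never forms.
M-41: reached.
Reached: H-3 and M-41 — 2 of the 6.

2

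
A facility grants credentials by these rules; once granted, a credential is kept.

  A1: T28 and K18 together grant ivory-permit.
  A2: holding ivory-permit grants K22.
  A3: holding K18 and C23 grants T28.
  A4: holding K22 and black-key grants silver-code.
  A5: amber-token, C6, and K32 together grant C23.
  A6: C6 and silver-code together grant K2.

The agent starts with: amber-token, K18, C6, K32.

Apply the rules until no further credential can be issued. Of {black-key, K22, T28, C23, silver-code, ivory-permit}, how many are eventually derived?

Holding amber-token, C6, and K32 grants C23 (A5).
Holding K18 and C23 grants T28 (A3).
Holding T28 and K18 grants ivory-permit (A1).
Holding ivory-permit grants K22 (A2).
No rule produces black-key, and it is not given.
K22: reached.
T28: reached.
C23: reached.
silver-code would need K22 and black-key (A4), but black-key is never granted.
ivory-permit: reached.
Reached: K22, T28, C23, and ivory-permit — 4 of the 6.

4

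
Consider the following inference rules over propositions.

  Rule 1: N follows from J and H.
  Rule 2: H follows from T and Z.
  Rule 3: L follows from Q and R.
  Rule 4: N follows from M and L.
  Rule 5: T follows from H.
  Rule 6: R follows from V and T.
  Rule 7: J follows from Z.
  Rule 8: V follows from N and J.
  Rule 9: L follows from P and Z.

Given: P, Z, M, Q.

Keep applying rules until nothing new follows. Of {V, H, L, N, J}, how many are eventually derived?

4

P and Z hold, so L follows (Rule 9).
Z holds, so J follows (Rule 7).
From M and L, Rule 4 gives N.
From N and J, Rule 8 gives V.
V: reached.
H would need T and Z (Rule 2), but T is never established.
L: reached.
N: reached.
J: reached.
Reached: V, L, N, and J — 4 of the 5.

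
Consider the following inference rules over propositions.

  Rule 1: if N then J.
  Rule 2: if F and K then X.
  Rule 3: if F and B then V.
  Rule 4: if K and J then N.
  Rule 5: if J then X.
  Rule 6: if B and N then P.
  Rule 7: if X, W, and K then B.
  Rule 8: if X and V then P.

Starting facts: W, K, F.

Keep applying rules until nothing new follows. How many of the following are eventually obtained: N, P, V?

From F and K, Rule 2 gives X.
From X, W, and K, Rule 7 gives B.
From F and B, Rule 3 gives V.
From X and V, Rule 8 gives P.
N would need K and J (Rule 4), but J is never established.
P: reached.
V: reached.
Reached: P and V — 2 of the 3.

2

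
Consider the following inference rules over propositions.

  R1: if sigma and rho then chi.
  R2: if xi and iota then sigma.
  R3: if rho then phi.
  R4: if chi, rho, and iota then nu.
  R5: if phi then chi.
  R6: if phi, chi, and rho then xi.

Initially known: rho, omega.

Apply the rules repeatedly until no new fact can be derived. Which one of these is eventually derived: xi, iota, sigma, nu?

xi

rho holds, so phi follows (R3).
phi holds, so chi follows (R5).
phi, chi, and rho hold, so xi follows (R6).
nu would need chi, rho, and iota (R4), but iota is never established. sigma would need xi and iota (R2), but iota is never established. No rule produces iota, and it is not given.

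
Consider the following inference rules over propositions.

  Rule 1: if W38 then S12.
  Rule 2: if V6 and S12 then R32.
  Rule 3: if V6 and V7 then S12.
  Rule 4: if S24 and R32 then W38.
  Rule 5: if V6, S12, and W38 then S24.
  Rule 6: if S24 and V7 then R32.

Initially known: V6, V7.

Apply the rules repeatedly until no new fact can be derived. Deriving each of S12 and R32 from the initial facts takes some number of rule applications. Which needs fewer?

S12: From V6 and V7, Rule 3 gives S12. [1 rule application]
R32: From V6 and V7, Rule 3 gives S12. From V6 and S12, Rule 2 gives R32. [2 rule applications]
S12 needs fewer.

S12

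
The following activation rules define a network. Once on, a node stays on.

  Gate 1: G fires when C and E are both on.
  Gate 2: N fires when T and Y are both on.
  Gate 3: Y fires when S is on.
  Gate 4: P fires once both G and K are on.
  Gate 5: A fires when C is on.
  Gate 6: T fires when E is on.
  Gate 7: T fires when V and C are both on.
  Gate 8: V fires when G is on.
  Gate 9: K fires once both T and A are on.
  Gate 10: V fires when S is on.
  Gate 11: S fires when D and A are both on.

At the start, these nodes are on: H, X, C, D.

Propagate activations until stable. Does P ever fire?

No

P would need G and K (Gate 4), but G never turns on.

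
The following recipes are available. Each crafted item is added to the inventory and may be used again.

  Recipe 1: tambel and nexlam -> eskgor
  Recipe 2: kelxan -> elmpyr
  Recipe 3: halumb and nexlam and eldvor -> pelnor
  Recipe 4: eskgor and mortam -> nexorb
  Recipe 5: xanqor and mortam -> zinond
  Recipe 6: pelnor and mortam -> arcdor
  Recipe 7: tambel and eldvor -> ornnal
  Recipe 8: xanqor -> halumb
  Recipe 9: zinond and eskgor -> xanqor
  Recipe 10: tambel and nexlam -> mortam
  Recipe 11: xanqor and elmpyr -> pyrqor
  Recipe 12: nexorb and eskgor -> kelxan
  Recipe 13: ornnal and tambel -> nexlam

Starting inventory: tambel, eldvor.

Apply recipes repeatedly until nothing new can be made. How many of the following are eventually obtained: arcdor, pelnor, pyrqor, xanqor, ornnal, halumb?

1

tambel and eldvor -> ornnal (Recipe 7).
arcdor would need pelnor and mortam (Recipe 6), but pelnor is never obtained.
pelnor would need halumb, nexlam, and eldvor (Recipe 3), but halumb is never obtained.
pyrqor would need xanqor and elmpyr (Recipe 11), but xanqor is never obtained.
xanqor would need zinond and eskgor (Recipe 9), but zinond is never obtained.
ornnal: reached.
halumb would need xanqor (Recipe 8), but xanqor is never obtained.
Reached: ornnal — 1 of the 6.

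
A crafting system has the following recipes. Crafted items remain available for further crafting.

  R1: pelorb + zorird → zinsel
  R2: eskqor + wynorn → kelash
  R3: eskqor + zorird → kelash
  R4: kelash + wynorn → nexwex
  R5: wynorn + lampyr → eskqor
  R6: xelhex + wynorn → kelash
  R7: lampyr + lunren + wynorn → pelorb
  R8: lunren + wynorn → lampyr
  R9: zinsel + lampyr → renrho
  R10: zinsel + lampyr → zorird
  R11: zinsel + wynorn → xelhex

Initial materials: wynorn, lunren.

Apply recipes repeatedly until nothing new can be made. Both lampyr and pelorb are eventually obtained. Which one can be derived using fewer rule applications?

lampyr: lunren + wynorn → lampyr (R8). [1 rule application]
pelorb: Using R8, lunren and wynorn make lampyr. lampyr + lunren + wynorn → pelorb (R7). [2 rule applications]
lampyr needs fewer.

lampyr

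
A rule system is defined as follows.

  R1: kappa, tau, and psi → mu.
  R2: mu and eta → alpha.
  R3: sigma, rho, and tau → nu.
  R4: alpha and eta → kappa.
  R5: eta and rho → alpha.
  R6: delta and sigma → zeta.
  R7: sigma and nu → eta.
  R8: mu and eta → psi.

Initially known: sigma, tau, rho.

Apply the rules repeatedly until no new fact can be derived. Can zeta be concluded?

zeta would need delta and sigma (R6), but delta is never established.

No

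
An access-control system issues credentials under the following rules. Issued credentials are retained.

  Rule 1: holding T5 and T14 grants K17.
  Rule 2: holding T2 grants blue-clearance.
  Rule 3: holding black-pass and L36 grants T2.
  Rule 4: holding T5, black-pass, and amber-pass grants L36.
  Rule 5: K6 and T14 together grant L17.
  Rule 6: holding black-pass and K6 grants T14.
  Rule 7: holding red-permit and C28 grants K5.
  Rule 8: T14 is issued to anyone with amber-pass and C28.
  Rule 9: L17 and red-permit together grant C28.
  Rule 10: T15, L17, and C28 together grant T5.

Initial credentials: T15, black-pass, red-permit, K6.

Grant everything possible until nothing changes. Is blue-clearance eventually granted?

No

blue-clearance would need T2 (Rule 2), but T2 is never granted.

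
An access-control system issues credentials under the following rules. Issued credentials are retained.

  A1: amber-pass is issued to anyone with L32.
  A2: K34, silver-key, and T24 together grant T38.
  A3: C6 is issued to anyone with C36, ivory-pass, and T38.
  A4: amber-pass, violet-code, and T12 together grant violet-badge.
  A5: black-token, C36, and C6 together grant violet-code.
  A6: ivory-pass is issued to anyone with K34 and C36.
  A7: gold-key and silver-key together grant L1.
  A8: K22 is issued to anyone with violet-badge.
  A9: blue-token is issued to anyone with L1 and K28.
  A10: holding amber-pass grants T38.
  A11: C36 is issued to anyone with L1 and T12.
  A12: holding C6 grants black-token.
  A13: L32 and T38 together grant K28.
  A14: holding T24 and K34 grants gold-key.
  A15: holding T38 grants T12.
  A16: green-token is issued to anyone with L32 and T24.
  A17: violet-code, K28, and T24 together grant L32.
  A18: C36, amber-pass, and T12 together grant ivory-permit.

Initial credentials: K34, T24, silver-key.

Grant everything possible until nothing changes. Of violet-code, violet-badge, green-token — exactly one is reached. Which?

violet-code

Holding T24 and K34 grants gold-key (A14).
Holding K34, silver-key, and T24 grants T38 (A2).
Holding T38 grants T12 (A15).
Holding gold-key and silver-key grants L1 (A7).
Holding L1 and T12 grants C36 (A11).
Holding K34 and C36 grants ivory-pass (A6).
Holding C36, ivory-pass, and T38 grants C6 (A3).
Holding C6 grants black-token (A12).
Holding black-token, C36, and C6 grants violet-code (A5).
violet-badge would need amber-pass, violet-code, and T12 (A4), but amber-pass is never granted. green-token would need L32 and T24 (A16), but L32 is never granted.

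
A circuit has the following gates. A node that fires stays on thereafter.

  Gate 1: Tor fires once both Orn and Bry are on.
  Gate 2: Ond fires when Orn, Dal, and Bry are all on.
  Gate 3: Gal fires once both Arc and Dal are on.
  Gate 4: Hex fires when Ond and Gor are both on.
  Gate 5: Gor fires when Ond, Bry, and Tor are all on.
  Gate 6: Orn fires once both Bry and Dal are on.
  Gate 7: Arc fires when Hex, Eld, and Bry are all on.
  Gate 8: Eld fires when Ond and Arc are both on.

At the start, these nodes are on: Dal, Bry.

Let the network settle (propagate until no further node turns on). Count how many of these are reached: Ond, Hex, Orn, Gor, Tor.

5

Gate 6: Bry and Dal on → Orn on.
Gate 1: Orn and Bry on → Tor on.
Orn, Dal, and Bry are on, so Ond fires (Gate 2).
Gate 5: Ond, Bry, and Tor on → Gor on.
Gate 4: Ond and Gor on → Hex on.
Ond: reached.
Hex: reached.
Orn: reached.
Gor: reached.
Tor: reached.
All 5 are reached.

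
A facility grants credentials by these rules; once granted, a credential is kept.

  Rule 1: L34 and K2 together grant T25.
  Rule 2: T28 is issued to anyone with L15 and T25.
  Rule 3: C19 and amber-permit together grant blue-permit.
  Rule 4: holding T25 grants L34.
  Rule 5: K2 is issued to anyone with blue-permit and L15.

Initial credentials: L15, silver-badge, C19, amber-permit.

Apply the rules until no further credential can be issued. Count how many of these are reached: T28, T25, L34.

0

T28 would need L15 and T25 (Rule 2), but T25 is never granted.
T25 would need L34 and K2 (Rule 1), but L34 is never granted.
L34 would need T25 (Rule 4), but T25 is never granted.
None of the 3 are reached.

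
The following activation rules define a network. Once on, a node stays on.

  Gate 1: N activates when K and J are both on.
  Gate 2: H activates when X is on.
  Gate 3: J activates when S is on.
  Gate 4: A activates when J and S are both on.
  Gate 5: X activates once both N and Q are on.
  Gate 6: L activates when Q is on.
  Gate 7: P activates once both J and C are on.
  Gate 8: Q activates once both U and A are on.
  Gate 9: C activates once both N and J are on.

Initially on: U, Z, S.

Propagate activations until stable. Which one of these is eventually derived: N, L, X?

S is on, so J activates (Gate 3).
Gate 4: J and S on → A on.
U and A are on, so Q activates (Gate 8).
Q is on, so L activates (Gate 6).
N would need K and J (Gate 1), but K never turns on. X would need N and Q (Gate 5), but N never turns on.

L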